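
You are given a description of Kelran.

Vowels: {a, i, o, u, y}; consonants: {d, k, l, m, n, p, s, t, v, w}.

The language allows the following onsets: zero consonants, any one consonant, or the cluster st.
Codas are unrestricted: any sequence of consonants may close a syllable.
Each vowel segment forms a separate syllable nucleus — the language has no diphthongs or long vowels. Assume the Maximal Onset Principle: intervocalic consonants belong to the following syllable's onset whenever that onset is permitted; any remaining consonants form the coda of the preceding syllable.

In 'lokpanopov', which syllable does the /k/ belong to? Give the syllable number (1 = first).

1

Nuclei (vowels): o, a, o, o → 4 syllables.
Between /o/ (V1) and /a/ (V2): cluster /kp/ — the longest permitted-onset suffix is /p/; onset = /p/, preceding coda = /k/.
Between /a/ (V2) and /o/ (V3): /n/ is a single consonant, so it becomes the next onset.
Between /o/ (V3) and /o/ (V4): /p/ is a single consonant, so it becomes the next onset.
Syllabification: lok.pa.no.pov.
The /k/ is in the coda of syllable 1 (/lok/).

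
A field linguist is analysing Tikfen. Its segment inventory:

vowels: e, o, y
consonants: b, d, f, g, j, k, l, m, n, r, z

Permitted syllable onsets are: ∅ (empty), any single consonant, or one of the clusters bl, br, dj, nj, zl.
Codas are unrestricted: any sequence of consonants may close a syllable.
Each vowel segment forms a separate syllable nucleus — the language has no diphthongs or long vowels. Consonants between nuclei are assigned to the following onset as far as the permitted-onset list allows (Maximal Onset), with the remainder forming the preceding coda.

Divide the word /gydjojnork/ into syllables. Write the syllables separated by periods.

gy.djoj.nork

Nuclei (vowels): y, o, o → 3 syllables.
Between /y/ (V1) and /o/ (V2): /dj/ is a licit onset in full, so it all attaches to the next syllable.
Between /o/ (V2) and /o/ (V3): /jn/; trying suffixes from longest down, /n/ is the first permitted one, so coda /j/ | onset /n/.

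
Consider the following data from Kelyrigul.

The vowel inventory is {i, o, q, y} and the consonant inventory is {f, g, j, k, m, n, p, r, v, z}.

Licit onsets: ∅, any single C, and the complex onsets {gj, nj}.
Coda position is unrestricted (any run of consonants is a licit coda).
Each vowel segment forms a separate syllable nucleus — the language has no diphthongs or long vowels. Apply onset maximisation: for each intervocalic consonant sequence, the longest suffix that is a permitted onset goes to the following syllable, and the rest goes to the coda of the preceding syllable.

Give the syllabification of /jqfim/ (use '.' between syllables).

The vowels are q, i — 2 nuclei, so 2 syllables.
σ1/σ2 boundary: /f/ is a single consonant, so it becomes the next onset.

jq.fim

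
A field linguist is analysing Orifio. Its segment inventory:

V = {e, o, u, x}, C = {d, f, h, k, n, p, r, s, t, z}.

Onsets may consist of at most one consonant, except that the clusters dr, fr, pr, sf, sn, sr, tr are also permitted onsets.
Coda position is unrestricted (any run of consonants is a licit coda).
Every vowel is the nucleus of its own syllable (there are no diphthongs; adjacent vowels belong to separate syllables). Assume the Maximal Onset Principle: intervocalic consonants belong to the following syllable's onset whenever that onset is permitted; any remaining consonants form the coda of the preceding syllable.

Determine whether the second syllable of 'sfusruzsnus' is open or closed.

closed

Nuclei (vowels): u, u, u → 3 syllables.
/u…u/ gap (V1→V2): /sr/ is a licit onset in full, so it all attaches to the next syllable.
/u…u/ gap (V2→V3): cluster /zsn/ — the longest permitted-onset suffix is /sn/; onset = /sn/, preceding coda = /z/.
Syllabification: sfu.sruz.snus.
Syllable 2 is /sruz/ with coda /z/, so it is closed.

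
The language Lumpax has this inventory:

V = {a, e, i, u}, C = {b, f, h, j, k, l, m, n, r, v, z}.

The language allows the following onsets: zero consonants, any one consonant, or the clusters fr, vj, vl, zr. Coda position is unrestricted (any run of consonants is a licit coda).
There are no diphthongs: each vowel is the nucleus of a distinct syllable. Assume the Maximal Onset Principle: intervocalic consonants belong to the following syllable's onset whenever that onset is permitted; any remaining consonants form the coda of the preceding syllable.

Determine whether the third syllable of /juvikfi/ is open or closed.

Nuclei (vowels): u, i, i → 3 syllables.
Between /u/ (V1) and /i/ (V2): just /v/ — single C goes to the following onset.
Between /i/ (V2) and /i/ (V3): /kf/ — longest licit onset from the right is /f/, leaving /k/ as coda.
Syllabification: ju.vik.fi.
Syllable 3 is /fi/; it ends in its nucleus with no coda, so it is open.

open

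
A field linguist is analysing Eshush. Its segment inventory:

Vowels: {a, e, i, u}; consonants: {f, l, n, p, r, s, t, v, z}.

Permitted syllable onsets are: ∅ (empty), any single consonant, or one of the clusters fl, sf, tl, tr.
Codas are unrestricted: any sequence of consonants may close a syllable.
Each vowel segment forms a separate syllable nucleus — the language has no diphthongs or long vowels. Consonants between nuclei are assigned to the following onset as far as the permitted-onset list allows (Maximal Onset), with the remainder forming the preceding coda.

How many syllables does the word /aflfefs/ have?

Nuclei (vowels): a, e → 2 syllables.

2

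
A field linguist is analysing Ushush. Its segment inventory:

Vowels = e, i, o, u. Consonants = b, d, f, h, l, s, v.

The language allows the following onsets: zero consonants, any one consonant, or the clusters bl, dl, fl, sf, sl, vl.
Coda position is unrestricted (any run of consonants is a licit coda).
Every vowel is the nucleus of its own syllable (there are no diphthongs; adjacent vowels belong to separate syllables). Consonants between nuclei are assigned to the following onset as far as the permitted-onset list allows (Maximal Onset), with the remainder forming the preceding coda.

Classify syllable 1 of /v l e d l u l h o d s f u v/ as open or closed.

open

Vowels present: e, u, o, u; each is a nucleus, giving 4 syllables.
V1 /e/ – V2 /u/: /dl/ — entire cluster is a permitted onset → onset /dl/, coda ∅.
V2 /u/ – V3 /o/: /lh/ — longest licit onset from the right is /h/, leaving /l/ as coda.
V3 /o/ – V4 /u/: /dsf/; trying suffixes from longest down, /sf/ is the first permitted one, so coda /d/ | onset /sf/.
Syllabification: vle.dlul.hod.sfuv.
Syllable 1 is /vle/; it ends in its nucleus with no coda, so it is open.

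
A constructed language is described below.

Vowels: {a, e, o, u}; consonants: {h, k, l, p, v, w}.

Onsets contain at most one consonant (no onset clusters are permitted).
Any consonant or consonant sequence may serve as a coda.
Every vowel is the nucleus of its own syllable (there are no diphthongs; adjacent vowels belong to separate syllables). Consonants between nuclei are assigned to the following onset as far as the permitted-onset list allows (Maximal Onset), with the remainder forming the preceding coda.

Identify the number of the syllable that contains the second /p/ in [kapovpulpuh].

3

Vowels present: a, o, u, u; each is a nucleus, giving 4 syllables.
V1 /a/ – V2 /o/: /p/ is a single consonant, so it becomes the next onset.
V2 /o/ – V3 /u/: /vp/ splits as /v/ + /p/ (/p/ is the longest suffix that is a licit onset).
V3 /u/ – V4 /u/: /lp/ splits as /l/ + /p/ (/p/ is the longest suffix that is a licit onset).
So the parse is ka.pov.pul.puh.
The second /p/ is in the onset of syllable 3 (/pul/).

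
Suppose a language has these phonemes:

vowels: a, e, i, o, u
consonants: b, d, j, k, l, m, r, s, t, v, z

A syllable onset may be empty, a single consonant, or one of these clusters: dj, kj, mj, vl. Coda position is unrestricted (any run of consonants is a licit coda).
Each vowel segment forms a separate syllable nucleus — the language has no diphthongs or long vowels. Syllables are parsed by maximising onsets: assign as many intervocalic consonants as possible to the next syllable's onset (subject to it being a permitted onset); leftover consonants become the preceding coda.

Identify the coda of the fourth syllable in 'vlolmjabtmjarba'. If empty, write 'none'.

Vowels present: o, a, a, a; each is a nucleus, giving 4 syllables.
σ1/σ2 boundary: /lmj/; trying suffixes from longest down, /mj/ is the first permitted one, so coda /l/ | onset /mj/.
σ2/σ3 boundary: /btmj/; trying suffixes from longest down, /mj/ is the first permitted one, so coda /bt/ | onset /mj/.
σ3/σ4 boundary: /rb/ splits as /r/ + /b/ (/b/ is the longest suffix that is a licit onset).
Syllabification: vlol.mjabt.mjar.ba.
Syllable 4 is /ba/: onset /b/, nucleus /a/, coda ∅.

none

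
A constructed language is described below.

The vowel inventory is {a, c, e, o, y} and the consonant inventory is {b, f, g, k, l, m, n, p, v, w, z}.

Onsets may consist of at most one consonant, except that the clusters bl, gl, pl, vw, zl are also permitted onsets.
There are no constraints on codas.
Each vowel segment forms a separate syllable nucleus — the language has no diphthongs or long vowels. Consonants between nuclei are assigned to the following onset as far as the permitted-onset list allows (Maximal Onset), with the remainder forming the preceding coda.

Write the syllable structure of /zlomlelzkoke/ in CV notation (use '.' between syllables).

CCVC.CVCC.CV.CV

The vowels are o, e, o, e — 4 nuclei, so 4 syllables.
/o…e/ gap (V1→V2): cluster /ml/ — the longest permitted-onset suffix is /l/; onset = /l/, preceding coda = /m/.
/e…o/ gap (V2→V3): cluster /lzk/ — the longest permitted-onset suffix is /k/; onset = /k/, preceding coda = /lz/.
/o…e/ gap (V3→V4): just /k/ — single C goes to the following onset.
So the parse is zlom.lelz.ko.ke.
Mapping each syllable to C/V: /zlom/ → CCVC, /lelz/ → CVCC, /ko/ → CV, /ke/ → CV.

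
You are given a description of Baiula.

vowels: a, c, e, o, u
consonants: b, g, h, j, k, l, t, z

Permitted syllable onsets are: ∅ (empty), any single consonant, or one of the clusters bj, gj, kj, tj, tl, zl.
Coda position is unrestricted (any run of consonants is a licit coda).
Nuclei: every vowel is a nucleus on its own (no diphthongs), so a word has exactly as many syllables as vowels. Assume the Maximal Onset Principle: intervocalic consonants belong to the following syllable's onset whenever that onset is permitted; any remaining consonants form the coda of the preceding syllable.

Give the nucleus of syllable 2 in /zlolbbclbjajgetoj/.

c

Vowels present: o, c, a, e, o; each is a nucleus, giving 5 syllables.
The second nucleus (vowel 2 from the left) is /c/.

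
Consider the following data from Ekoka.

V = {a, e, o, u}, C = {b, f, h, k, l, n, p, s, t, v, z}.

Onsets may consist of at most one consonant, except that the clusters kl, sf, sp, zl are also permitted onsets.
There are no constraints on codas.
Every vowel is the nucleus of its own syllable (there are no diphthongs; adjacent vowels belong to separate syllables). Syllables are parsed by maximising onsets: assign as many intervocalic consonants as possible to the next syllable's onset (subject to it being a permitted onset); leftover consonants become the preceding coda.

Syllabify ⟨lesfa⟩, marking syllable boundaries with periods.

le.sfa

The vowels are e, a — 2 nuclei, so 2 syllables.
/e…a/ gap (V1→V2): /sf/ is a licit onset in full, so it all attaches to the next syllable.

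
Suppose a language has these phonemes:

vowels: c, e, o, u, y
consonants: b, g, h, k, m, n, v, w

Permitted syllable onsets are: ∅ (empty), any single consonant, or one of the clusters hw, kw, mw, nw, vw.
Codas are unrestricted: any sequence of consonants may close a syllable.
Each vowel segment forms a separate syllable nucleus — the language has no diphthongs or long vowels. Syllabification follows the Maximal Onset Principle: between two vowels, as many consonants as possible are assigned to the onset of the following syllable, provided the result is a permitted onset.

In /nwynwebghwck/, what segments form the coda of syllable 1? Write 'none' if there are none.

Vowels present: y, e, c; each is a nucleus, giving 3 syllables.
V1 /y/ – V2 /e/: /nw/ is a licit onset in full, so it all attaches to the next syllable.
V2 /e/ – V3 /c/: /bghw/; trying suffixes from longest down, /hw/ is the first permitted one, so coda /bg/ | onset /hw/.
Result: nwy.nwebg.hwck.
Syllable 1 is /nwy/: onset /nw/, nucleus /y/, coda ∅.

none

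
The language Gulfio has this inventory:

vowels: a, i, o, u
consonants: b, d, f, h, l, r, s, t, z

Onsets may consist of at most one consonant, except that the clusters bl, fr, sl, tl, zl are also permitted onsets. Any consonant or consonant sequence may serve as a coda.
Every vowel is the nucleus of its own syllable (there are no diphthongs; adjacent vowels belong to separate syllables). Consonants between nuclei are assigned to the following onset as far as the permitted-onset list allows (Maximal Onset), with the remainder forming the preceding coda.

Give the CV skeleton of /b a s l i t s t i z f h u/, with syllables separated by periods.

Nuclei (vowels): a, i, i, u → 4 syllables.
/a…i/ gap (V1→V2): cluster /sl/ — /sl/ is itself a permitted onset, so the whole cluster goes right; preceding coda = ∅.
/i…i/ gap (V2→V3): /tst/ splits as /ts/ + /t/ (/t/ is the longest suffix that is a licit onset).
/i…u/ gap (V3→V4): cluster /zfh/ — the longest permitted-onset suffix is /h/; onset = /h/, preceding coda = /zf/.
Syllabification: ba.slits.tizf.hu.
Mapping each syllable to C/V: /ba/ → CV, /slits/ → CCVCC, /tizf/ → CVCC, /hu/ → CV.

CV.CCVCC.CVCC.CV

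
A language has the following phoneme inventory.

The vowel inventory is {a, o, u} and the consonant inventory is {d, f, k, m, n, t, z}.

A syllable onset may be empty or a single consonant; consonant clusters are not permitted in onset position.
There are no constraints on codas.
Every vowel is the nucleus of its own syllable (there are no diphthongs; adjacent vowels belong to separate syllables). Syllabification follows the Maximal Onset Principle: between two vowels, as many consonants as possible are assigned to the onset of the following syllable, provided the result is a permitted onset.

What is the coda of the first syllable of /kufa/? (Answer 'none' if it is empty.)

Nuclei (vowels): u, a → 2 syllables.
/u…a/ gap (V1→V2): just /f/ — single C goes to the following onset.
Result: ku.fa.
Syllable 1 is /ku/: onset /k/, nucleus /u/, coda ∅.

none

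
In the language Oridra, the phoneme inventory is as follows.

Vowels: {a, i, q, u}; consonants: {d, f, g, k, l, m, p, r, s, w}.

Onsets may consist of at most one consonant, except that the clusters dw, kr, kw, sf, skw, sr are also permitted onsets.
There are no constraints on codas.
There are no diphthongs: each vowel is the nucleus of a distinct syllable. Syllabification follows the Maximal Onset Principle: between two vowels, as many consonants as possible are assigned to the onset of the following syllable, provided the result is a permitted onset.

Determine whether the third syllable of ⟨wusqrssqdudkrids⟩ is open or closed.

Nuclei (vowels): u, q, q, u, i → 5 syllables.
σ1/σ2 boundary: /s/ is a single consonant, so it becomes the next onset.
σ2/σ3 boundary: /rss/; trying suffixes from longest down, /s/ is the first permitted one, so coda /rs/ | onset /s/.
σ3/σ4 boundary: just /d/ — single C goes to the following onset.
σ4/σ5 boundary: /dkr/ — longest licit onset from the right is /kr/, leaving /d/ as coda.
So the parse is wu.sqrs.sq.dud.krids.
Syllable 3 is /sq/; it ends in its nucleus with no coda, so it is open.

open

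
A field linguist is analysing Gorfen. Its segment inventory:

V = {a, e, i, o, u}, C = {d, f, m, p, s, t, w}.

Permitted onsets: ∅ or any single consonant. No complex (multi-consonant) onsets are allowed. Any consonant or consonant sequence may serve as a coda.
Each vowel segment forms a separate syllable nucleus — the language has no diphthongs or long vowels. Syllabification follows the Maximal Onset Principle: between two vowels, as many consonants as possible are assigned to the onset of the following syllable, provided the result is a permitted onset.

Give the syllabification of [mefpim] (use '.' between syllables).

Nuclei (vowels): e, i → 2 syllables.
σ1/σ2 boundary: /fp/ — longest licit onset from the right is /p/, leaving /f/ as coda.

mef.pim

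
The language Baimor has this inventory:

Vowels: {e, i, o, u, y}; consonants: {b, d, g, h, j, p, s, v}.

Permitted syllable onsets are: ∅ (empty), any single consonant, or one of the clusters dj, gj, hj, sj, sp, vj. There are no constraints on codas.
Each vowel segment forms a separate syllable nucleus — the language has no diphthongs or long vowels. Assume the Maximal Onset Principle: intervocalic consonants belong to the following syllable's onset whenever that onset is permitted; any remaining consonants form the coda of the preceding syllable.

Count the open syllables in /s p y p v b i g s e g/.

0

The vowels are y, i, e — 3 nuclei, so 3 syllables.
σ1/σ2 boundary: /pvb/; trying suffixes from longest down, /b/ is the first permitted one, so coda /pv/ | onset /b/.
σ2/σ3 boundary: /gs/ — longest licit onset from the right is /s/, leaving /g/ as coda.
Result: spypv.big.seg.
Classifying each syllable: /spypv/ (closed), /big/ (closed), /seg/ (closed).
Open syllables: 0.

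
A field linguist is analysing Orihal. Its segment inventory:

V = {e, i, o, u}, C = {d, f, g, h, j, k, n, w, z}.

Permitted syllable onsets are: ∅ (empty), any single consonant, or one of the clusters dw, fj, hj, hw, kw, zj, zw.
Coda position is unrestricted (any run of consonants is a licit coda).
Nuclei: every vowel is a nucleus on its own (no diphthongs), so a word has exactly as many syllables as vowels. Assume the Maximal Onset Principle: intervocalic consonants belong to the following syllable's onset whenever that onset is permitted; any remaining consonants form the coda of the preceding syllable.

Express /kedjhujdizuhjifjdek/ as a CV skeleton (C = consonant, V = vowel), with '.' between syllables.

CVCC.CVC.CV.CV.CCVCC.CVC

The vowels are e, u, i, u, i, e — 6 nuclei, so 6 syllables.
Between /e/ (V1) and /u/ (V2): /djh/; trying suffixes from longest down, /h/ is the first permitted one, so coda /dj/ | onset /h/.
Between /u/ (V2) and /i/ (V3): /jd/; trying suffixes from longest down, /d/ is the first permitted one, so coda /j/ | onset /d/.
Between /i/ (V3) and /u/ (V4): /z/ is a single consonant, so it becomes the next onset.
Between /u/ (V4) and /i/ (V5): cluster /hj/ — /hj/ is itself a permitted onset, so the whole cluster goes right; preceding coda = ∅.
Between /i/ (V5) and /e/ (V6): /fjd/ — longest licit onset from the right is /d/, leaving /fj/ as coda.
Syllabification: kedj.huj.di.zu.hjifj.dek.
Mapping each syllable to C/V: /kedj/ → CVCC, /huj/ → CVC, /di/ → CV, /zu/ → CV, /hjifj/ → CCVCC, /dek/ → CVC.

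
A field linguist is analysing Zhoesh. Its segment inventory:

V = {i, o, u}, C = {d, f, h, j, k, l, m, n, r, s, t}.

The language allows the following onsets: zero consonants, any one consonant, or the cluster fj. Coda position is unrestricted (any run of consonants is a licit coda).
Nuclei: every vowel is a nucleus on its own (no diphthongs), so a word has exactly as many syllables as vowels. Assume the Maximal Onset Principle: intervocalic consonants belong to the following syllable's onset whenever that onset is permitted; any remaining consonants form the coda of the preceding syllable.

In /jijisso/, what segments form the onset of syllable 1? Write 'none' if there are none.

Vowels present: i, i, o; each is a nucleus, giving 3 syllables.
σ1/σ2 boundary: just /j/ — single C goes to the following onset.
σ2/σ3 boundary: /ss/ splits as /s/ + /s/ (/s/ is the longest suffix that is a licit onset).
Syllabification: ji.jis.so.
Syllable 1 is /ji/: onset /j/, nucleus /i/, coda ∅.

j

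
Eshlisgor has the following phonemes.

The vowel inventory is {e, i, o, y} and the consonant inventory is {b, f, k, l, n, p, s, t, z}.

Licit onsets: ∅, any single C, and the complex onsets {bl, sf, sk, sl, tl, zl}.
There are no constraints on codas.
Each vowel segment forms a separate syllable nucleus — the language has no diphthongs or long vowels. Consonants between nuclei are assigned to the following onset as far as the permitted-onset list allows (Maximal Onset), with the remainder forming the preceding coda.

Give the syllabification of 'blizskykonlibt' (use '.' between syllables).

bliz.sky.kon.libt

The vowels are i, y, o, i — 4 nuclei, so 4 syllables.
V1 /i/ – V2 /y/: /zsk/; trying suffixes from longest down, /sk/ is the first permitted one, so coda /z/ | onset /sk/.
V2 /y/ – V3 /o/: just /k/ — single C goes to the following onset.
V3 /o/ – V4 /i/: /nl/; trying suffixes from longest down, /l/ is the first permitted one, so coda /n/ | onset /l/.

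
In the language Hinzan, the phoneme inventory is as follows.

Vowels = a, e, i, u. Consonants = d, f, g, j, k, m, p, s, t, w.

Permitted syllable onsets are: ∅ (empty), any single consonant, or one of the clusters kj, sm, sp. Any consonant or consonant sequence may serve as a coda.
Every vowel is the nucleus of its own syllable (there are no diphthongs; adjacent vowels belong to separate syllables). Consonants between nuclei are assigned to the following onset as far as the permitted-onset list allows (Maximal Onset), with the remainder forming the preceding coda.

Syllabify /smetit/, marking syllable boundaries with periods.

Nuclei (vowels): e, i → 2 syllables.
σ1/σ2 boundary: just /t/ — single C goes to the following onset.

sme.tit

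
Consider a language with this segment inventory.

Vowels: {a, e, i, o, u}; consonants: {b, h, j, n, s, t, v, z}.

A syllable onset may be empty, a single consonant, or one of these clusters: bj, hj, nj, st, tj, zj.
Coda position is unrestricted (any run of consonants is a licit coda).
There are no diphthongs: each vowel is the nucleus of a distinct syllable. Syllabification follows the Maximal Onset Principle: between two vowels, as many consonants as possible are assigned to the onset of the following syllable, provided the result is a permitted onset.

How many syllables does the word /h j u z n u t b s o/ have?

3

Nuclei (vowels): u, u, o → 3 syllables.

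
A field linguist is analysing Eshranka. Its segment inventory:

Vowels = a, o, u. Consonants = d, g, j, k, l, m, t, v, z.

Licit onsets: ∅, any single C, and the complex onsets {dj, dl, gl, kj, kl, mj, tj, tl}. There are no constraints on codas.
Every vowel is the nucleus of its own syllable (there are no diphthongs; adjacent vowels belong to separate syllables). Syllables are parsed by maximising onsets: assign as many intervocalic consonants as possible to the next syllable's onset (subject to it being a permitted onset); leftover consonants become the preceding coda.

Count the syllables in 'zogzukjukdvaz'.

4

The vowels are o, u, u, a — 4 nuclei, so 4 syllables.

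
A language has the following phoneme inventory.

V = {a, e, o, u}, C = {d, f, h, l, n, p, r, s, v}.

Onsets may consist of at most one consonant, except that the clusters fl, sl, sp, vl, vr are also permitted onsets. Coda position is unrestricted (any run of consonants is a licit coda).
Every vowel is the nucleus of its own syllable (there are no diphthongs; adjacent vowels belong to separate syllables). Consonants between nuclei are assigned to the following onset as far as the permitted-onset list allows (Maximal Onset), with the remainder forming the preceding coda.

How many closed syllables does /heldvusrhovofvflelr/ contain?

4

Vowels present: e, u, o, o, e; each is a nucleus, giving 5 syllables.
V1 /e/ – V2 /u/: /ldv/; trying suffixes from longest down, /v/ is the first permitted one, so coda /ld/ | onset /v/.
V2 /u/ – V3 /o/: cluster /srh/ — the longest permitted-onset suffix is /h/; onset = /h/, preceding coda = /sr/.
V3 /o/ – V4 /o/: /v/ is a single consonant, so it becomes the next onset.
V4 /o/ – V5 /e/: /fvfl/; trying suffixes from longest down, /fl/ is the first permitted one, so coda /fv/ | onset /fl/.
Syllabification: held.vusr.ho.vofv.flelr.
Classifying each syllable: /held/ (closed), /vusr/ (closed), /ho/ (open), /vofv/ (closed), /flelr/ (closed).
Closed syllables: 4.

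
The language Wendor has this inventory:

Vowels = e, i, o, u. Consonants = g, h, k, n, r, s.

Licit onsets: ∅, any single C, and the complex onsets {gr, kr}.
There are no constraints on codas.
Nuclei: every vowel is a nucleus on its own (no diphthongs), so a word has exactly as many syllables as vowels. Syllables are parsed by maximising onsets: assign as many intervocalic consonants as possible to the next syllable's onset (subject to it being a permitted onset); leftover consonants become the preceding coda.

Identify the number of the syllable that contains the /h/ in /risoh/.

Vowels present: i, o; each is a nucleus, giving 2 syllables.
V1 /i/ – V2 /o/: /s/ is a single consonant, so it becomes the next onset.
Putting it together: ri.soh.
The /h/ is in the coda of syllable 2 (/soh/).

2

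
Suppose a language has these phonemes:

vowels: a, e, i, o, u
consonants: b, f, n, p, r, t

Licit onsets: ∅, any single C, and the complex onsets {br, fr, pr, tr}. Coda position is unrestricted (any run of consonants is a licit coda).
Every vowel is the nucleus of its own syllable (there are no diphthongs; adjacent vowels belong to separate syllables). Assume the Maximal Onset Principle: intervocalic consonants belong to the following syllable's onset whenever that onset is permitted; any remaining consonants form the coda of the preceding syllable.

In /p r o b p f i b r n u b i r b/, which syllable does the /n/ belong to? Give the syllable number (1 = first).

Nuclei (vowels): o, i, u, i → 4 syllables.
/o…i/ gap (V1→V2): cluster /bpf/ — the longest permitted-onset suffix is /f/; onset = /f/, preceding coda = /bp/.
/i…u/ gap (V2→V3): /brn/ splits as /br/ + /n/ (/n/ is the longest suffix that is a licit onset).
/u…i/ gap (V3→V4): /b/ → onset of the next syllable (single consonants are always licit onsets).
Result: probp.fibr.nu.birb.
The /n/ is in the onset of syllable 3 (/nu/).

3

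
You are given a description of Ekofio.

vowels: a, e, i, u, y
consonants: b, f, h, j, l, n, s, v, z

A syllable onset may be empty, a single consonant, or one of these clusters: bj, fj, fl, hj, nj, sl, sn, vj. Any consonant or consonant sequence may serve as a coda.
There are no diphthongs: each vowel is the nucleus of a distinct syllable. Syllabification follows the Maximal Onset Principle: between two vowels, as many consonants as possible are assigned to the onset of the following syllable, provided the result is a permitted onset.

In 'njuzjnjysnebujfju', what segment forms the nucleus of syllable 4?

The vowels are u, y, e, u, u — 5 nuclei, so 5 syllables.
The fourth nucleus (vowel 4 from the left) is /u/.

u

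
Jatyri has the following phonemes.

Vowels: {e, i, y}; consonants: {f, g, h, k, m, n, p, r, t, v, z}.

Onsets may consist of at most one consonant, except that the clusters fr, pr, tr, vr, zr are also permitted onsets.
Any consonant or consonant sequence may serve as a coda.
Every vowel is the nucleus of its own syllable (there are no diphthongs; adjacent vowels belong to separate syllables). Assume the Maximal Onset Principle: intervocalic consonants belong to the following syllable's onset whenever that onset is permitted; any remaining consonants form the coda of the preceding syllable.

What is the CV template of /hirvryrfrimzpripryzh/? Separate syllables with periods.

The vowels are i, y, i, i, y — 5 nuclei, so 5 syllables.
Between /i/ (V1) and /y/ (V2): /rvr/ splits as /r/ + /vr/ (/vr/ is the longest suffix that is a licit onset).
Between /y/ (V2) and /i/ (V3): /rfr/; trying suffixes from longest down, /fr/ is the first permitted one, so coda /r/ | onset /fr/.
Between /i/ (V3) and /i/ (V4): /mzpr/ — longest licit onset from the right is /pr/, leaving /mz/ as coda.
Between /i/ (V4) and /y/ (V5): cluster /pr/ — /pr/ is itself a permitted onset, so the whole cluster goes right; preceding coda = ∅.
Result: hir.vryr.frimz.pri.pryzh.
Mapping each syllable to C/V: /hir/ → CVC, /vryr/ → CCVC, /frimz/ → CCVCC, /pri/ → CCV, /pryzh/ → CCVCC.

CVC.CCVC.CCVCC.CCV.CCVCC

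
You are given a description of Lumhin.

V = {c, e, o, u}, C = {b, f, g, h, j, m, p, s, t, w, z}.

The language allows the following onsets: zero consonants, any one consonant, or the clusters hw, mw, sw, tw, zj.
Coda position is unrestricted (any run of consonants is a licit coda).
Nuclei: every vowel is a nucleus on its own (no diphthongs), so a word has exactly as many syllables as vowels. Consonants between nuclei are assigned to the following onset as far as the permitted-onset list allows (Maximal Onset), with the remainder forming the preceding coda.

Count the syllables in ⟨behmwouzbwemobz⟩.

Nuclei (vowels): e, o, u, e, o → 5 syllables.

5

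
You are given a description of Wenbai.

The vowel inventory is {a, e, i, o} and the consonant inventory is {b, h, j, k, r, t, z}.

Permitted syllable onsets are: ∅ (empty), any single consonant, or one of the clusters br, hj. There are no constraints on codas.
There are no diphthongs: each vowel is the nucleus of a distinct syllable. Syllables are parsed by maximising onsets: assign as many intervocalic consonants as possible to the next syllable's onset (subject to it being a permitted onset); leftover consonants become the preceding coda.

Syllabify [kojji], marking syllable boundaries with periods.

koj.ji

Nuclei (vowels): o, i → 2 syllables.
/o…i/ gap (V1→V2): /jj/ splits as /j/ + /j/ (/j/ is the longest suffix that is a licit onset).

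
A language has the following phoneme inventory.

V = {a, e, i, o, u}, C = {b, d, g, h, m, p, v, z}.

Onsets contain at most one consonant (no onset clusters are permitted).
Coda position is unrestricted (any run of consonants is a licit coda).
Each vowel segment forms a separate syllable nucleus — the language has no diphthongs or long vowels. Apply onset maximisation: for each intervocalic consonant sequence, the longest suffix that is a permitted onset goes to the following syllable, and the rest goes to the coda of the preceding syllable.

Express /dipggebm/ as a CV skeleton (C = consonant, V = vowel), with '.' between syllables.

CVCC.CVCC

The vowels are i, e — 2 nuclei, so 2 syllables.
/i…e/ gap (V1→V2): /pgg/; trying suffixes from longest down, /g/ is the first permitted one, so coda /pg/ | onset /g/.
Syllabification: dipg.gebm.
Mapping each syllable to C/V: /dipg/ → CVCC, /gebm/ → CVCC.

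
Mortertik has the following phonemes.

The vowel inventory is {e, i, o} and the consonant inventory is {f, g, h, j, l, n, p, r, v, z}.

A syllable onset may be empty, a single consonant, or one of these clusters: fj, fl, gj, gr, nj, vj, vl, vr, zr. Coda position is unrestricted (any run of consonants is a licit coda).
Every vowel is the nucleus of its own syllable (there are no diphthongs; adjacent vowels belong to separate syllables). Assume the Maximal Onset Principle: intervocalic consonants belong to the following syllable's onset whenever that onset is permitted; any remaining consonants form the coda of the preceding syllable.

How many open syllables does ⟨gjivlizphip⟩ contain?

The vowels are i, i, i — 3 nuclei, so 3 syllables.
Between /i/ (V1) and /i/ (V2): /vl/ is a licit onset in full, so it all attaches to the next syllable.
Between /i/ (V2) and /i/ (V3): /zph/ splits as /zp/ + /h/ (/h/ is the longest suffix that is a licit onset).
Putting it together: gji.vlizp.hip.
Classifying each syllable: /gji/ (open), /vlizp/ (closed), /hip/ (closed).
Open syllables: 1.

1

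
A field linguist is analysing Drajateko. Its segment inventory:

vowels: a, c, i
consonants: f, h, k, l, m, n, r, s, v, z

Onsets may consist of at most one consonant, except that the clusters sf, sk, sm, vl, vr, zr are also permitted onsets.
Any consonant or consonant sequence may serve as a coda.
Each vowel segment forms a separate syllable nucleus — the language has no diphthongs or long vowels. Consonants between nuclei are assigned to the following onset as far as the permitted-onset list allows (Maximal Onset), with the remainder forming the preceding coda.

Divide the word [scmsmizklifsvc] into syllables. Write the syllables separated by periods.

scm.smizk.lifs.vc

The vowels are c, i, i, c — 4 nuclei, so 4 syllables.
σ1/σ2 boundary: cluster /msm/ — the longest permitted-onset suffix is /sm/; onset = /sm/, preceding coda = /m/.
σ2/σ3 boundary: /zkl/ splits as /zk/ + /l/ (/l/ is the longest suffix that is a licit onset).
σ3/σ4 boundary: /fsv/ splits as /fs/ + /v/ (/v/ is the longest suffix that is a licit onset).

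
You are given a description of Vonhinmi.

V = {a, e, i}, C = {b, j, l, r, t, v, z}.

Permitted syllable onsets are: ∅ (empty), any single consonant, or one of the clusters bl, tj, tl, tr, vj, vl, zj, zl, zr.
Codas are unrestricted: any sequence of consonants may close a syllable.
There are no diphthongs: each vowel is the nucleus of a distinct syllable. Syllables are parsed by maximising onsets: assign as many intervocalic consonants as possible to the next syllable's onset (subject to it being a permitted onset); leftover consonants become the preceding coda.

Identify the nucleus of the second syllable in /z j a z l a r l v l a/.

The vowels are a, a, a — 3 nuclei, so 3 syllables.
The second nucleus (vowel 2 from the left) is /a/.

a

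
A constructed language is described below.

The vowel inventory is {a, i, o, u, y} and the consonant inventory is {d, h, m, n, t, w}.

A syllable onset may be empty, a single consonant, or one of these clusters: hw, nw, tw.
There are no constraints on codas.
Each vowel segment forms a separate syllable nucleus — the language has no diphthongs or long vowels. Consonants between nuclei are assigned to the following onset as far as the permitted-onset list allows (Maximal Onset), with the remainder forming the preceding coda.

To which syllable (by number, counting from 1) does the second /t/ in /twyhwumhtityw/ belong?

3

Nuclei (vowels): y, u, i, y → 4 syllables.
V1 /y/ – V2 /u/: /hw/ — entire cluster is a permitted onset → onset /hw/, coda ∅.
V2 /u/ – V3 /i/: /mht/ splits as /mh/ + /t/ (/t/ is the longest suffix that is a licit onset).
V3 /i/ – V4 /y/: just /t/ — single C goes to the following onset.
Putting it together: twy.hwumh.ti.tyw.
The second /t/ is in the onset of syllable 3 (/ti/).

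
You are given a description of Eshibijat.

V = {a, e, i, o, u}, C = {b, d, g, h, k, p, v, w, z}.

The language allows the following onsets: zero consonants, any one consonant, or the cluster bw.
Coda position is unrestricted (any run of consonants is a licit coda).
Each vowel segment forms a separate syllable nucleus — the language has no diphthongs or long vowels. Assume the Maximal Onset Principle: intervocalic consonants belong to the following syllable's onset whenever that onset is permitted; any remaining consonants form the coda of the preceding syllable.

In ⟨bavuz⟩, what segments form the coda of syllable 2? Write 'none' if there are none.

z

Vowels present: a, u; each is a nucleus, giving 2 syllables.
σ1/σ2 boundary: /v/ is a single consonant, so it becomes the next onset.
So the parse is ba.vuz.
Syllable 2 is /vuz/: onset /v/, nucleus /u/, coda /z/.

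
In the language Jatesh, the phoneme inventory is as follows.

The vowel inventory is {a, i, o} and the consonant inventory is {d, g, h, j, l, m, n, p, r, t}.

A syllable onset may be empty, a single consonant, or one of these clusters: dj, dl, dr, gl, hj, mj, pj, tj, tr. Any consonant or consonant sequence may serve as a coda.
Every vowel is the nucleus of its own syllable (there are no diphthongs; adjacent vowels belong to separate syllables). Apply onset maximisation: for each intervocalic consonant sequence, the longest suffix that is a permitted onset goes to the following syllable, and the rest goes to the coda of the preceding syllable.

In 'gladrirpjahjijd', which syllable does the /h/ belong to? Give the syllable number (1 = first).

The vowels are a, i, a, i — 4 nuclei, so 4 syllables.
/a…i/ gap (V1→V2): /dr/ is a licit onset in full, so it all attaches to the next syllable.
/i…a/ gap (V2→V3): cluster /rpj/ — the longest permitted-onset suffix is /pj/; onset = /pj/, preceding coda = /r/.
/a…i/ gap (V3→V4): cluster /hj/ — /hj/ is itself a permitted onset, so the whole cluster goes right; preceding coda = ∅.
So the parse is gla.drir.pja.hjijd.
The /h/ is in the onset of syllable 4 (/hjijd/).

4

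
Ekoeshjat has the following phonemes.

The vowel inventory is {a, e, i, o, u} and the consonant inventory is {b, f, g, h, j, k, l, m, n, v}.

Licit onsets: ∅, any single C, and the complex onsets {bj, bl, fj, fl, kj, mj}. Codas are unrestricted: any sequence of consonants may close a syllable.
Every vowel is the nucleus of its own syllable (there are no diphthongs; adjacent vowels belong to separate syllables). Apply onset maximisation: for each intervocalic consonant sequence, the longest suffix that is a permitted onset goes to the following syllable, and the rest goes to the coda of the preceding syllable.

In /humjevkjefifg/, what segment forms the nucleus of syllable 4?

The vowels are u, e, e, i — 4 nuclei, so 4 syllables.
The fourth nucleus (vowel 4 from the left) is /i/.

i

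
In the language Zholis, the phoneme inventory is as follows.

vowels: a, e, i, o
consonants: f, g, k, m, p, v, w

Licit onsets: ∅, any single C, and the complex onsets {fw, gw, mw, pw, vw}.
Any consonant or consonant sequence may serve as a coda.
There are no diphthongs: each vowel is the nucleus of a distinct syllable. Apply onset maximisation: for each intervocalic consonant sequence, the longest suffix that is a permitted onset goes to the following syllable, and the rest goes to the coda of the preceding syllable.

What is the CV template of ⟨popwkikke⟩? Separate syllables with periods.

CVCC.CVC.CV

The vowels are o, i, e — 3 nuclei, so 3 syllables.
σ1/σ2 boundary: /pwk/ splits as /pw/ + /k/ (/k/ is the longest suffix that is a licit onset).
σ2/σ3 boundary: /kk/ splits as /k/ + /k/ (/k/ is the longest suffix that is a licit onset).
Result: popw.kik.ke.
Mapping each syllable to C/V: /popw/ → CVCC, /kik/ → CVC, /ke/ → CV.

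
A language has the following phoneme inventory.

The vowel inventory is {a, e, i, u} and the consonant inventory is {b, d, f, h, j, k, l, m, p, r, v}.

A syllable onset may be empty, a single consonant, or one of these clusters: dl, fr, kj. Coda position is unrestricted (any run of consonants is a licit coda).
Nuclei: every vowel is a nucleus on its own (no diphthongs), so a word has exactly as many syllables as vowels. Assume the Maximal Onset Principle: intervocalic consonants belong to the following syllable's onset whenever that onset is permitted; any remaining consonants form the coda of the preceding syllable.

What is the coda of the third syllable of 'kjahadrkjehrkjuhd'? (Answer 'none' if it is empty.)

The vowels are a, a, e, u — 4 nuclei, so 4 syllables.
σ1/σ2 boundary: /h/ → onset of the next syllable (single consonants are always licit onsets).
σ2/σ3 boundary: /drkj/ splits as /dr/ + /kj/ (/kj/ is the longest suffix that is a licit onset).
σ3/σ4 boundary: cluster /hrkj/ — the longest permitted-onset suffix is /kj/; onset = /kj/, preceding coda = /hr/.
Putting it together: kja.hadr.kjehr.kjuhd.
Syllable 3 is /kjehr/: onset /kj/, nucleus /e/, coda /hr/.

hr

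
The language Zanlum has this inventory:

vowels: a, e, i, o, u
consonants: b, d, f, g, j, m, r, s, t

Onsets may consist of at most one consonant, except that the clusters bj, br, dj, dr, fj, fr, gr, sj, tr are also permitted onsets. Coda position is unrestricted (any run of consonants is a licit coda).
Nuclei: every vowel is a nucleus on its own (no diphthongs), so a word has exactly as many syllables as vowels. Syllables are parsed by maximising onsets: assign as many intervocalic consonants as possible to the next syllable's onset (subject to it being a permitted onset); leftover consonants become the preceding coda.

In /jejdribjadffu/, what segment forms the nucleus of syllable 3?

Vowels present: e, i, a, u; each is a nucleus, giving 4 syllables.
The third nucleus (vowel 3 from the left) is /a/.

a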